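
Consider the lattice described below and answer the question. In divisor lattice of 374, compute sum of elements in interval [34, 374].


Interval [34,374] in divisors of 374: [34, 374]
Sum = 408


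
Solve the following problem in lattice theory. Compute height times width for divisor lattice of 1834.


Height = length of longest chain minus 1; width = size of largest antichain.
A maximum chain: 1 | 131 | 917 | 1834  (height 3).
A maximum antichain: {2, 7, 131}  (width 3).
Product = 3 * 3 = 9


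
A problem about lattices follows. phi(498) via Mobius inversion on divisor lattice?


phi(n) = n * prod_{p|n} (1 - 1/p).
Prime divisors of 498: [2, 3, 83]
phi(498) = 498 * (1 - 1/2) * (1 - 1/3) * (1 - 1/83)
phi(498) = 164


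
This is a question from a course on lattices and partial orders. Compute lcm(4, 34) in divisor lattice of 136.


In a divisor lattice, join = lcm (least common multiple).
gcd(4,34) = 2
lcm(4,34) = 4*34/gcd = 136/2 = 68


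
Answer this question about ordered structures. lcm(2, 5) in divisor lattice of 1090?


Join=lcm.
gcd(2,5)=1
lcm=10


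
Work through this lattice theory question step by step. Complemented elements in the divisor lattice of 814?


An element a is complemented if some b has a meet b = bottom, a join b = top.
a is complemented iff gcd(a, n/a)=1, i.e. a is a unitary divisor of 814.
Complemented elements: 1, 2, 11, 22, 37, 74, ... (2 more)
Count: 8


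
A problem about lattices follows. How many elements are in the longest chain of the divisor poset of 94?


A chain is a totally ordered subset; we count the number of elements in a maximum chain.
Compute, for each element x, the size of the longest chain ending at x:
  1: 1
  2: 2
  47: 2
  94: 3
A maximum chain: 1 < 2 < 94
Number of elements in the longest chain: 3


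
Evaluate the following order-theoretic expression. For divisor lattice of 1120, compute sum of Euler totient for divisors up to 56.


Divisors of 1120 up to 56: [1, 2, 4, 5, 7, 8, 10, 14, 16, 20, 28, 32, 35, 40, 56]
phi values: [1, 1, 2, 4, 6, 4, 4, 6, 8, 8, 12, 16, 24, 16, 24]
Sum = 136


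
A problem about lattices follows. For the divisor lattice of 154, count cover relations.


A cover relation a -< b holds when a < b with no c strictly between.
Cover relations:
  1 -< 2
  1 -< 7
  1 -< 11
  2 -< 14
  2 -< 22
  7 -< 14
  7 -< 77
  11 -< 22
  ...4 more
Total: 12


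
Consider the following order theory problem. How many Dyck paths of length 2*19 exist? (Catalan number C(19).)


C(n) = C(2n, n) / (n+1).
C(38, 19) = 35345263800
C(19) = 35345263800 / 20 = 1767263190


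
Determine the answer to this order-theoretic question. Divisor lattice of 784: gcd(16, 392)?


Meet=gcd.
gcd(16,392)=8


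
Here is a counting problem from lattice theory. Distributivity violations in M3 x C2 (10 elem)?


Distributive law: a ^ (b v c) = (a ^ b) v (a ^ c).
Check all 10^3 = 1000 ordered triples (a,b,c).
  e.g. a=(a1,0), b=(a2,0), c=(a3,0): lhs=(a1,0) != rhs=(0,0)
  e.g. a=(a1,0), b=(a2,0), c=(a3,1): lhs=(a1,0) != rhs=(0,0)
Total violating triples: 48


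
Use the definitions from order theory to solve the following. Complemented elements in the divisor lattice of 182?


An element a is complemented if some b has a meet b = bottom, a join b = top.
a is complemented iff gcd(a, n/a)=1, i.e. a is a unitary divisor of 182.
Complemented elements: 1, 2, 7, 13, 14, 26, ... (2 more)
Count: 8


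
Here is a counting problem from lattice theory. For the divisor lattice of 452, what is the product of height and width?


Height = length of longest chain minus 1; width = size of largest antichain.
A maximum chain: 1 | 113 | 226 | 452  (height 3).
A maximum antichain: {2, 113}  (width 2).
Product = 3 * 2 = 6


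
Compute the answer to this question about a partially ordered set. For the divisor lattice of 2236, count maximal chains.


A maximal chain goes from the minimum element to a maximal element via cover relations.
Counting all min-to-max paths in the cover graph.
Total maximal chains: 12


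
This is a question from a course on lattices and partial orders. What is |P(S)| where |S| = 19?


Power set = 2^n.
2^19 = 524288


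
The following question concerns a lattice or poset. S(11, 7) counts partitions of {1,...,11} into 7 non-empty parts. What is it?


S(n,k) = k*S(n-1,k) + S(n-1,k-1).
S(10,7) = 5880, S(10,6) = 22827
S(11,7) = 7*5880 + 22827 = 41160 + 22827
S(11,7) = 63987


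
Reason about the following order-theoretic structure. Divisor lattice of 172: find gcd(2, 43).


In a divisor lattice, meet = gcd (greatest common divisor).
By Euclidean algorithm or factoring: gcd(2,43) = 1


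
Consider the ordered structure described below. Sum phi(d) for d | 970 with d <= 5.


Divisors of 970 up to 5: [1, 2, 5]
phi values: [1, 1, 4]
Sum = 6


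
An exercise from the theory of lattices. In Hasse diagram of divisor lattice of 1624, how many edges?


A cover relation a -< b holds when a < b with no c strictly between.
Cover relations:
  1 -< 2
  1 -< 7
  1 -< 29
  2 -< 4
  2 -< 14
  2 -< 58
  4 -< 8
  4 -< 28
  ...20 more
Total: 28


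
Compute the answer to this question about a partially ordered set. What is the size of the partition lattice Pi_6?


B(n) = number of set partitions of an n-element set.
B(n) satisfies the recurrence: B(n+1) = sum_k C(n,k)*B(k).
B(6) = 203


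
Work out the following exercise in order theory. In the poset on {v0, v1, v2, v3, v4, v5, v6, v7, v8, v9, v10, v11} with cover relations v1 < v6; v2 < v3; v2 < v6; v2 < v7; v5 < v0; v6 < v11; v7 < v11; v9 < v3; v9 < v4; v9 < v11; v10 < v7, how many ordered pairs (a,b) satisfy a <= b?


The order relation is {(a,b) : a <= b}, reflexive so it includes (a,a).
Examples: (v0,v0), (v1,v1), (v1,v11), (v1,v6), (v10,v10), ...
Total ordered pairs: 26


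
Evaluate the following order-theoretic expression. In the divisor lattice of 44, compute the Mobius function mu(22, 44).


In a divisor lattice, mu(a,b) = mu(b/a) where mu is the classical Mobius function.
b/a = 44/22 = 2
Prime factorization of 2: primes [2]
2 is squarefree with 1 prime factor(s), so mu(2) = (-1)^1 = -1


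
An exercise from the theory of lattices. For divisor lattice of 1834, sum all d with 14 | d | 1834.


Interval [14,1834] in divisors of 1834: [14, 1834]
Sum = 1848


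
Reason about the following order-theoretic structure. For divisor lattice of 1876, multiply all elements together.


Divisors of 1876: [1, 2, 4, 7, 14, 28, 67, 134, 268, 469, 938, 1876]
Product = n^(d(n)/2) = 1876^(12/2)
Product = 43591017282767589376


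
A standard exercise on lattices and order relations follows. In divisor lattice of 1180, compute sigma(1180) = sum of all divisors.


sigma(n) = sum of divisors.
Divisors of 1180: [1, 2, 4, 5, 10, 20, 59, 118, 236, 295, 590, 1180]
Sum = 2520


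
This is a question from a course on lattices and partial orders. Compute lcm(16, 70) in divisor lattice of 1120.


In a divisor lattice, join = lcm (least common multiple).
gcd(16,70) = 2
lcm(16,70) = 16*70/gcd = 1120/2 = 560


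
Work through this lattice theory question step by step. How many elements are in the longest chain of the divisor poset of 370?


A chain is a totally ordered subset; we count the number of elements in a maximum chain.
Compute, for each element x, the size of the longest chain ending at x:
  1: 1
  2: 2
  5: 2
  37: 2
  10: 3
  74: 3
  ...
A maximum chain: 1 < 2 < 10 < 370
Number of elements in the longest chain: 4


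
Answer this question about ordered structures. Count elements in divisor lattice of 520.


Divisors of 520: [1, 2, 4, 5, 8, 10, 13, 20, 26, 40, 52, 65, 104, 130, 260, 520]
Count: 16


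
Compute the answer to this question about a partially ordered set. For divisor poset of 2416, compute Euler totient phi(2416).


phi(n) = n * prod_{p|n} (1 - 1/p).
Prime divisors of 2416: [2, 151]
phi(2416) = 2416 * (1 - 1/2) * (1 - 1/151)
phi(2416) = 1200


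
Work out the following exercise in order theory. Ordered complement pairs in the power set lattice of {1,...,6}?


Complement pair (a,b): a meet b = bottom, a join b = top.
Here: A intersect B = {} and A union B = {1,...,6}.
Pairs found: ({},{1,2,3,4,5,6}), ({1},{2,3,4,5,6}), ({2},{1,3,4,5,6}), ({3},{1,2,4,5,6}), ... (60 more)
Total ordered pairs: 64


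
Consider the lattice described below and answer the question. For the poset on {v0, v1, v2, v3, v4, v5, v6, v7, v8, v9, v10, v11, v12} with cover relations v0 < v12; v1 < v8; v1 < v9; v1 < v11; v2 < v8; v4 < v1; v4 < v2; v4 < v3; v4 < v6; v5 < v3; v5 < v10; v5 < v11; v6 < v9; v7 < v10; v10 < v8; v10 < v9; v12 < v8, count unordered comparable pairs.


A comparable pair {a,b} has a < b or b < a in the order.
Count unordered pairs where one element is strictly below the other.
Examples: {v0,v8}, {v0,v12}, {v1,v4}, {v1,v8}, ...
Total comparable pairs: 25


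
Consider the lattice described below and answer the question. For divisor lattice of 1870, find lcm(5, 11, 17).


In a divisor lattice, join = lcm (least common multiple).
Compute lcm iteratively: start with first element, then lcm(current, next).
Elements: [5, 11, 17]
lcm(5,11) = 55
lcm(55,17) = 935
Final lcm = 935


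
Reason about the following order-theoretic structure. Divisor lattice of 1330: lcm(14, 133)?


Join=lcm.
gcd(14,133)=7
lcm=266


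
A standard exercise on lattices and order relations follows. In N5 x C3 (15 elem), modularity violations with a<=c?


Modular law: if a <= c then a v (b ^ c) = (a v b) ^ c.
Check all triples (a,b,c) with a <= c among 15 elements.
  e.g. a=(a,0), b=(c,0), c=(b,0): lhs=(a,0) != rhs=(b,0)
  e.g. a=(a,0), b=(c,1), c=(b,0): lhs=(a,0) != rhs=(b,0)
Total violating triples: 18


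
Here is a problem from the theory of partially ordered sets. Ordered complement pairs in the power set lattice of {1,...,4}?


Complement pair (a,b): a meet b = bottom, a join b = top.
Here: A intersect B = {} and A union B = {1,...,4}.
Pairs found: ({},{1,2,3,4}), ({1},{2,3,4}), ({2},{1,3,4}), ({3},{1,2,4}), ... (12 more)
Total ordered pairs: 16


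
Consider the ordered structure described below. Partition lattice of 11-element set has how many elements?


B(n) = number of set partitions of an n-element set.
B(n) satisfies the recurrence: B(n+1) = sum_k C(n,k)*B(k).
B(11) = 678570


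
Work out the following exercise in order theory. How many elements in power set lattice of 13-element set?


Power set = 2^n.
2^13 = 8192


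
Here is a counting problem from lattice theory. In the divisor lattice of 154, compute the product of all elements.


Divisors of 154: [1, 2, 7, 11, 14, 22, 77, 154]
Product = n^(d(n)/2) = 154^(8/2)
Product = 562448656


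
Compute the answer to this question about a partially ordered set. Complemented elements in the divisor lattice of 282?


An element a is complemented if some b has a meet b = bottom, a join b = top.
a is complemented iff gcd(a, n/a)=1, i.e. a is a unitary divisor of 282.
Complemented elements: 1, 2, 3, 6, 47, 94, ... (2 more)
Count: 8


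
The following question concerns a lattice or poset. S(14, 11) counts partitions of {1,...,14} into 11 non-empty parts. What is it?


S(n,k) = k*S(n-1,k) + S(n-1,k-1).
S(13,11) = 2431, S(13,10) = 39325
S(14,11) = 11*2431 + 39325 = 26741 + 39325
S(14,11) = 66066


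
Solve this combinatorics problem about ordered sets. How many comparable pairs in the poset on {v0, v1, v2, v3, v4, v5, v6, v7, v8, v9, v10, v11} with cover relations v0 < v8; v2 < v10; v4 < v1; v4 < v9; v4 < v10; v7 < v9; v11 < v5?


A comparable pair {a,b} has a < b or b < a in the order.
Count unordered pairs where one element is strictly below the other.
Examples: {v0,v8}, {v1,v4}, {v2,v10}, {v4,v9}, ...
Total comparable pairs: 7


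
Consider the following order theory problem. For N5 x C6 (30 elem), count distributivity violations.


Distributive law: a ^ (b v c) = (a ^ b) v (a ^ c).
Check all 30^3 = 27000 ordered triples (a,b,c).
  e.g. a=(b,0), b=(a,0), c=(c,0): lhs=(b,0) != rhs=(a,0)
  e.g. a=(b,0), b=(a,0), c=(c,1): lhs=(b,0) != rhs=(a,0)
Total violating triples: 432


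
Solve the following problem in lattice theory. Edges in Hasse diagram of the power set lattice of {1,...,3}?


A cover relation a -< b holds when a < b with no c strictly between.
Cover relations:
  {} -< {1}
  {} -< {2}
  {} -< {3}
  {1} -< {1,2}
  {1} -< {1,3}
  {2} -< {1,2}
  {2} -< {2,3}
  {3} -< {1,3}
  ...4 more
Total: 12


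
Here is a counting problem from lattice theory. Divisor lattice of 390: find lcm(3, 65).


In a divisor lattice, join = lcm (least common multiple).
gcd(3,65) = 1
lcm(3,65) = 3*65/gcd = 195/1 = 195


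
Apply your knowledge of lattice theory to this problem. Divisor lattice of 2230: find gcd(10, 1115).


In a divisor lattice, meet = gcd (greatest common divisor).
By Euclidean algorithm or factoring: gcd(10,1115) = 5


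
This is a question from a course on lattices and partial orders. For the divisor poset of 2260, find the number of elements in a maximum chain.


A chain is a totally ordered subset; we count the number of elements in a maximum chain.
Compute, for each element x, the size of the longest chain ending at x:
  1: 1
  2: 2
  5: 2
  113: 2
  4: 3
  10: 3
  ...
A maximum chain: 1 < 2 < 4 < 20 < 2260
Number of elements in the longest chain: 5


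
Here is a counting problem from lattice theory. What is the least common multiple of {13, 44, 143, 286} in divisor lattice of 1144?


In a divisor lattice, join = lcm (least common multiple).
Compute lcm iteratively: start with first element, then lcm(current, next).
Elements: [13, 44, 143, 286]
lcm(13,44) = 572
lcm(572,143) = 572
lcm(572,286) = 572
Final lcm = 572


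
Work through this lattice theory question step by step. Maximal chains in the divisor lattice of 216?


A maximal chain goes from the minimum element to a maximal element via cover relations.
Counting all min-to-max paths in the cover graph.
Total maximal chains: 20


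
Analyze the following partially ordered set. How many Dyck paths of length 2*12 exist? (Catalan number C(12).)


C(n) = C(2n, n) / (n+1).
C(24, 12) = 2704156
C(12) = 2704156 / 13 = 208012


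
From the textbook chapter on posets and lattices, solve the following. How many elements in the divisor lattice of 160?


Divisors of 160: [1, 2, 4, 5, 8, 10, 16, 20, 32, 40, 80, 160]
Count: 12


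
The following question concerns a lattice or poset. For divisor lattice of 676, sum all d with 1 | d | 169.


Interval [1,169] in divisors of 676: [1, 13, 169]
Sum = 183


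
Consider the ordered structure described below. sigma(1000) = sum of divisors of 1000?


sigma(n) = sum of divisors.
Divisors of 1000: [1, 2, 4, 5, 8, 10, 20, 25, 40, 50, 100, 125, 200, 250, 500, 1000]
Sum = 2340


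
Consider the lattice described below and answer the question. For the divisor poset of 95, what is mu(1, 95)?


In a divisor lattice, mu(a,b) = mu(b/a) where mu is the classical Mobius function.
b/a = 95/1 = 95
Prime factorization of 95: primes [5, 19]
95 is squarefree with 2 prime factor(s), so mu(95) = (-1)^2 = 1


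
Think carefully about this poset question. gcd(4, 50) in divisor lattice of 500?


Meet=gcd.
gcd(4,50)=2


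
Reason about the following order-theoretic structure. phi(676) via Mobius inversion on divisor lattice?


phi(n) = n * prod_{p|n} (1 - 1/p).
Prime divisors of 676: [2, 13]
phi(676) = 676 * (1 - 1/2) * (1 - 1/13)
phi(676) = 312


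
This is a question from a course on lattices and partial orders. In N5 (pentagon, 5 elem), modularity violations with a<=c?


Modular law: if a <= c then a v (b ^ c) = (a v b) ^ c.
Check all triples (a,b,c) with a <= c among 5 elements.
  e.g. a=a, b=c, c=b: lhs=a != rhs=b
Total violating triples: 1


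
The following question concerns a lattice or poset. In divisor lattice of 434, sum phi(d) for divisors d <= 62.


Divisors of 434 up to 62: [1, 2, 7, 14, 31, 62]
phi values: [1, 1, 6, 6, 30, 30]
Sum = 74


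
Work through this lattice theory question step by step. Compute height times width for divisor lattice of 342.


Height = length of longest chain minus 1; width = size of largest antichain.
A maximum chain: 1 | 19 | 57 | 171 | 342  (height 4).
A maximum antichain: {6, 9, 38, 57}  (width 4).
Product = 4 * 4 = 16


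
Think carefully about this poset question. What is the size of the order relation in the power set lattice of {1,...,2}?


The order relation is {(a,b) : a <= b}, reflexive so it includes (a,a).
Examples: ({},{}), ({},{1,2}), ({},{1}), ({},{2}), ({1,2},{1,2}), ...
Total ordered pairs: 9


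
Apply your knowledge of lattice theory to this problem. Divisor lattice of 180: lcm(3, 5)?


Join=lcm.
gcd(3,5)=1
lcm=15


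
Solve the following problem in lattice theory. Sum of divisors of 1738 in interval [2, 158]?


Interval [2,158] in divisors of 1738: [2, 158]
Sum = 160


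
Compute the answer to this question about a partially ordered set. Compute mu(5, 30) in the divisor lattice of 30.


In a divisor lattice, mu(a,b) = mu(b/a) where mu is the classical Mobius function.
b/a = 30/5 = 6
Prime factorization of 6: primes [2, 3]
6 is squarefree with 2 prime factor(s), so mu(6) = (-1)^2 = 1


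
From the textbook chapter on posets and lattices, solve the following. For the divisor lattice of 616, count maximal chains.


A maximal chain goes from the minimum element to a maximal element via cover relations.
Counting all min-to-max paths in the cover graph.
Total maximal chains: 20


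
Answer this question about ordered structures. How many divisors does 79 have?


Divisors of 79: [1, 79]
Count: 2


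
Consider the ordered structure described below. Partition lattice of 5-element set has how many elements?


B(n) = number of set partitions of an n-element set.
B(n) satisfies the recurrence: B(n+1) = sum_k C(n,k)*B(k).
B(5) = 52


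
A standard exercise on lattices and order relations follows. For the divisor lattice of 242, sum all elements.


sigma(n) = sum of divisors.
Divisors of 242: [1, 2, 11, 22, 121, 242]
Sum = 399


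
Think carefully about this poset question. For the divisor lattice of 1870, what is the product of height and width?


Height = length of longest chain minus 1; width = size of largest antichain.
A maximum chain: 1 | 17 | 187 | 935 | 1870  (height 4).
A maximum antichain: {10, 22, 34, 55, 85, 187}  (width 6).
Product = 4 * 6 = 24


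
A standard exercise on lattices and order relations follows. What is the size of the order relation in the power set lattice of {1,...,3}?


The order relation is {(a,b) : a <= b}, reflexive so it includes (a,a).
Examples: ({},{}), ({},{1,2}), ({},{1,2,3}), ({},{1,3}), ({},{1}), ...
Total ordered pairs: 27


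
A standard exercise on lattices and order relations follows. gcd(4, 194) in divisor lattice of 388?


Meet=gcd.
gcd(4,194)=2


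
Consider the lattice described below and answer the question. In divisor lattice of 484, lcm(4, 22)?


Join=lcm.
gcd(4,22)=2
lcm=44


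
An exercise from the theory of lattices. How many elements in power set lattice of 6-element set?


Power set = 2^n.
2^6 = 64


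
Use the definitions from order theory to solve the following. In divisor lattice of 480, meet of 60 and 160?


In a divisor lattice, meet = gcd (greatest common divisor).
By Euclidean algorithm or factoring: gcd(60,160) = 20


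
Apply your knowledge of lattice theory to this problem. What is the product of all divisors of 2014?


Divisors of 2014: [1, 2, 19, 38, 53, 106, 1007, 2014]
Product = n^(d(n)/2) = 2014^(8/2)
Product = 16452725990416


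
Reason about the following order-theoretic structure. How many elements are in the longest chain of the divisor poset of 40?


A chain is a totally ordered subset; we count the number of elements in a maximum chain.
Compute, for each element x, the size of the longest chain ending at x:
  1: 1
  2: 2
  5: 2
  4: 3
  8: 4
  10: 3
  ...
A maximum chain: 1 < 2 < 4 < 8 < 40
Number of elements in the longest chain: 5


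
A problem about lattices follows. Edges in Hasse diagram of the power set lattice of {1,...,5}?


A cover relation a -< b holds when a < b with no c strictly between.
Cover relations:
  {} -< {1}
  {} -< {2}
  {} -< {3}
  {} -< {4}
  {} -< {5}
  {1} -< {1,2}
  {1} -< {1,3}
  {1} -< {1,4}
  ...72 more
Total: 80


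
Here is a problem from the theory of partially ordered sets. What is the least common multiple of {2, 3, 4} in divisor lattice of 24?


In a divisor lattice, join = lcm (least common multiple).
Compute lcm iteratively: start with first element, then lcm(current, next).
Elements: [2, 3, 4]
lcm(2,3) = 6
lcm(6,4) = 12
Final lcm = 12


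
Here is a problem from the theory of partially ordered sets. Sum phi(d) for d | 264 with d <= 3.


Divisors of 264 up to 3: [1, 2, 3]
phi values: [1, 1, 2]
Sum = 4


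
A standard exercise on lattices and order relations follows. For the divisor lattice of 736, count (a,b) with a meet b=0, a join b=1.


Complement pair (a,b): a meet b = bottom, a join b = top.
Here: gcd(a,b)=1 and lcm(a,b)=736, i.e. a*b=736 with a,b coprime.
Pairs found: (1,736), (23,32), (32,23), (736,1)
Total ordered pairs: 4


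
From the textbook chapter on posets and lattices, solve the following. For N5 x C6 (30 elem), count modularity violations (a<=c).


Modular law: if a <= c then a v (b ^ c) = (a v b) ^ c.
Check all triples (a,b,c) with a <= c among 30 elements.
  e.g. a=(a,0), b=(c,0), c=(b,0): lhs=(a,0) != rhs=(b,0)
  e.g. a=(a,0), b=(c,1), c=(b,0): lhs=(a,0) != rhs=(b,0)
Total violating triples: 126


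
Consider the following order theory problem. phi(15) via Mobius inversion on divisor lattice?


phi(n) = n * prod_{p|n} (1 - 1/p).
Prime divisors of 15: [3, 5]
phi(15) = 15 * (1 - 1/3) * (1 - 1/5)
phi(15) = 8


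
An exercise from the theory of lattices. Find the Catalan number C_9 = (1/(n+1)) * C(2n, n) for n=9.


C(n) = C(2n, n) / (n+1).
C(18, 9) = 48620
C(9) = 48620 / 10 = 4862


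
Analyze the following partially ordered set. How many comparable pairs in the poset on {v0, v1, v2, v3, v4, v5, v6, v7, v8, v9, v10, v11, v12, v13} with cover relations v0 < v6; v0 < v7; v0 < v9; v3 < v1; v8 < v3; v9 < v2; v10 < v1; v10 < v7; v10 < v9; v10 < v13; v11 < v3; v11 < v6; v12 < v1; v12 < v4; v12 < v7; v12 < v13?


A comparable pair {a,b} has a < b or b < a in the order.
Count unordered pairs where one element is strictly below the other.
Examples: {v0,v2}, {v0,v6}, {v0,v7}, {v0,v9}, ...
Total comparable pairs: 20


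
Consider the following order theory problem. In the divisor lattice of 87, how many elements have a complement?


An element a is complemented if some b has a meet b = bottom, a join b = top.
a is complemented iff gcd(a, n/a)=1, i.e. a is a unitary divisor of 87.
Complemented elements: 1, 3, 29, 87
Count: 4


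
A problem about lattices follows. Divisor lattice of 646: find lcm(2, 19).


In a divisor lattice, join = lcm (least common multiple).
gcd(2,19) = 1
lcm(2,19) = 2*19/gcd = 38/1 = 38


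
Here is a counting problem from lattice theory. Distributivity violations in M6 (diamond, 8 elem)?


Distributive law: a ^ (b v c) = (a ^ b) v (a ^ c).
Check all 8^3 = 512 ordered triples (a,b,c).
  e.g. a=a1, b=a2, c=a3: lhs=a1 != rhs=0
  e.g. a=a1, b=a2, c=a4: lhs=a1 != rhs=0
Total violating triples: 120


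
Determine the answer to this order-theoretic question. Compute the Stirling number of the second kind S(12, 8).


S(n,k) = k*S(n-1,k) + S(n-1,k-1).
S(11,8) = 11880, S(11,7) = 63987
S(12,8) = 8*11880 + 63987 = 95040 + 63987
S(12,8) = 159027


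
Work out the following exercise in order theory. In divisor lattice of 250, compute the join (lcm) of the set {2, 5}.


In a divisor lattice, join = lcm (least common multiple).
Compute lcm iteratively: start with first element, then lcm(current, next).
Elements: [2, 5]
lcm(2,5) = 10
Final lcm = 10


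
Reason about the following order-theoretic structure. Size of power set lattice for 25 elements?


Power set = 2^n.
2^25 = 33554432


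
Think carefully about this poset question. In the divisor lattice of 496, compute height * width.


Height = length of longest chain minus 1; width = size of largest antichain.
A maximum chain: 1 | 31 | 62 | 124 | 248 | 496  (height 5).
A maximum antichain: {2, 31}  (width 2).
Product = 5 * 2 = 10


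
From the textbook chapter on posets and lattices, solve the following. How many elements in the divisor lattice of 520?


Divisors of 520: [1, 2, 4, 5, 8, 10, 13, 20, 26, 40, 52, 65, 104, 130, 260, 520]
Count: 16


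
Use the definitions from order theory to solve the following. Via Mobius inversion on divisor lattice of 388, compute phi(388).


phi(n) = n * prod_{p|n} (1 - 1/p).
Prime divisors of 388: [2, 97]
phi(388) = 388 * (1 - 1/2) * (1 - 1/97)
phi(388) = 192


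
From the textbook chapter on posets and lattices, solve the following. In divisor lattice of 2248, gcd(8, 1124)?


Meet=gcd.
gcd(8,1124)=4


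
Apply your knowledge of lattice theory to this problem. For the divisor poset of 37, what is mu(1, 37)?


In a divisor lattice, mu(a,b) = mu(b/a) where mu is the classical Mobius function.
b/a = 37/1 = 37
Prime factorization of 37: primes [37]
37 is squarefree with 1 prime factor(s), so mu(37) = (-1)^1 = -1


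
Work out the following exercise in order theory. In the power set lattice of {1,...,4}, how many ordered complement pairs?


Complement pair (a,b): a meet b = bottom, a join b = top.
Here: A intersect B = {} and A union B = {1,...,4}.
Pairs found: ({},{1,2,3,4}), ({1},{2,3,4}), ({2},{1,3,4}), ({3},{1,2,4}), ... (12 more)
Total ordered pairs: 16


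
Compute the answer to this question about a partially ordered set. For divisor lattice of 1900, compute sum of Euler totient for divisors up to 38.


Divisors of 1900 up to 38: [1, 2, 4, 5, 10, 19, 20, 25, 38]
phi values: [1, 1, 2, 4, 4, 18, 8, 20, 18]
Sum = 76


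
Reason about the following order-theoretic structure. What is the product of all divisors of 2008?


Divisors of 2008: [1, 2, 4, 8, 251, 502, 1004, 2008]
Product = n^(d(n)/2) = 2008^(8/2)
Product = 16257540100096


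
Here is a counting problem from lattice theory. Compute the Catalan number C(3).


C(n) = C(2n, n) / (n+1).
C(6, 3) = 20
C(3) = 20 / 4 = 5


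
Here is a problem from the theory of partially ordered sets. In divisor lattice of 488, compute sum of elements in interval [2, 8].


Interval [2,8] in divisors of 488: [2, 4, 8]
Sum = 14


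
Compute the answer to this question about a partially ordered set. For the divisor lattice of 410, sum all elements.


sigma(n) = sum of divisors.
Divisors of 410: [1, 2, 5, 10, 41, 82, 205, 410]
Sum = 756


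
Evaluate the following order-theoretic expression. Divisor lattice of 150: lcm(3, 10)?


Join=lcm.
gcd(3,10)=1
lcm=30


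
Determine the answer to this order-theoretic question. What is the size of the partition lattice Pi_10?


B(n) = number of set partitions of an n-element set.
B(n) satisfies the recurrence: B(n+1) = sum_k C(n,k)*B(k).
B(10) = 115975


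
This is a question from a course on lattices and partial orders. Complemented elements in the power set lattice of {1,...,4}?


An element a is complemented if some b has a meet b = bottom, a join b = top.
every subset A has complement S\A, so all elements are complemented.
Complemented elements: {}, {1}, {2}, {3}, {4}, {1,2}, ... (10 more)
Count: 16


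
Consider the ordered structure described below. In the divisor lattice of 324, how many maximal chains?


A maximal chain goes from the minimum element to a maximal element via cover relations.
Counting all min-to-max paths in the cover graph.
Total maximal chains: 15


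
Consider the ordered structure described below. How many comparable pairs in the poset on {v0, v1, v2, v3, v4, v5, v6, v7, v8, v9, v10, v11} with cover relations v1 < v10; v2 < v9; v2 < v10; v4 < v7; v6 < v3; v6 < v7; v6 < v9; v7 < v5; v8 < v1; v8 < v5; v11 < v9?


A comparable pair {a,b} has a < b or b < a in the order.
Count unordered pairs where one element is strictly below the other.
Examples: {v1,v8}, {v1,v10}, {v2,v9}, {v2,v10}, ...
Total comparable pairs: 14


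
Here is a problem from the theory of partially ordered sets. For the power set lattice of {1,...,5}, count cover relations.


A cover relation a -< b holds when a < b with no c strictly between.
Cover relations:
  {} -< {1}
  {} -< {2}
  {} -< {3}
  {} -< {4}
  {} -< {5}
  {1} -< {1,2}
  {1} -< {1,3}
  {1} -< {1,4}
  ...72 more
Total: 80


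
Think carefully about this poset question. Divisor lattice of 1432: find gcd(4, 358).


In a divisor lattice, meet = gcd (greatest common divisor).
By Euclidean algorithm or factoring: gcd(4,358) = 2


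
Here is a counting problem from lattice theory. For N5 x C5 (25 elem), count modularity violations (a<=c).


Modular law: if a <= c then a v (b ^ c) = (a v b) ^ c.
Check all triples (a,b,c) with a <= c among 25 elements.
  e.g. a=(a,0), b=(c,0), c=(b,0): lhs=(a,0) != rhs=(b,0)
  e.g. a=(a,0), b=(c,1), c=(b,0): lhs=(a,0) != rhs=(b,0)
Total violating triples: 75


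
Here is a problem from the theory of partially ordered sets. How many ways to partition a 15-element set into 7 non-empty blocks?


S(n,k) = k*S(n-1,k) + S(n-1,k-1).
S(14,7) = 49329280, S(14,6) = 63436373
S(15,7) = 7*49329280 + 63436373 = 345304960 + 63436373
S(15,7) = 408741333


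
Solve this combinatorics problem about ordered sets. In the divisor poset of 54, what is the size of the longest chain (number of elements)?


A chain is a totally ordered subset; we count the number of elements in a maximum chain.
Compute, for each element x, the size of the longest chain ending at x:
  1: 1
  2: 2
  3: 2
  9: 3
  6: 3
  27: 4
  ...
A maximum chain: 1 < 2 < 6 < 18 < 54
Number of elements in the longest chain: 5


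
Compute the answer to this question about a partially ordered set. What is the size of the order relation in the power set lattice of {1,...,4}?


The order relation is {(a,b) : a <= b}, reflexive so it includes (a,a).
Examples: ({},{}), ({},{1,2}), ({},{1,2,3}), ({},{1,2,3,4}), ({},{1,2,4}), ...
Total ordered pairs: 81


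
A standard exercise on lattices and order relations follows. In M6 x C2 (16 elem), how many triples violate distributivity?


Distributive law: a ^ (b v c) = (a ^ b) v (a ^ c).
Check all 16^3 = 4096 ordered triples (a,b,c).
  e.g. a=(a1,0), b=(a2,0), c=(a3,0): lhs=(a1,0) != rhs=(0,0)
  e.g. a=(a1,0), b=(a2,0), c=(a3,1): lhs=(a1,0) != rhs=(0,0)
Total violating triples: 960


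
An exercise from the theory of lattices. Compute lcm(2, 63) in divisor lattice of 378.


In a divisor lattice, join = lcm (least common multiple).
gcd(2,63) = 1
lcm(2,63) = 2*63/gcd = 126/1 = 126


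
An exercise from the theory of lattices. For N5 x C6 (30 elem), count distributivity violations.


Distributive law: a ^ (b v c) = (a ^ b) v (a ^ c).
Check all 30^3 = 27000 ordered triples (a,b,c).
  e.g. a=(b,0), b=(a,0), c=(c,0): lhs=(b,0) != rhs=(a,0)
  e.g. a=(b,0), b=(a,0), c=(c,1): lhs=(b,0) != rhs=(a,0)
Total violating triples: 432


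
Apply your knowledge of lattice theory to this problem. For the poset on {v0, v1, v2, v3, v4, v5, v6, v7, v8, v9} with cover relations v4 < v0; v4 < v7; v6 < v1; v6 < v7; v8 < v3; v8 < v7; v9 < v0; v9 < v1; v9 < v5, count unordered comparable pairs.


A comparable pair {a,b} has a < b or b < a in the order.
Count unordered pairs where one element is strictly below the other.
Examples: {v0,v4}, {v0,v9}, {v1,v6}, {v1,v9}, ...
Total comparable pairs: 9


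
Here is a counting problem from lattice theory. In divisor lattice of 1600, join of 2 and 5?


In a divisor lattice, join = lcm (least common multiple).
gcd(2,5) = 1
lcm(2,5) = 2*5/gcd = 10/1 = 10


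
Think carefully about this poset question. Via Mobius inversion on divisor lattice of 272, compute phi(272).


phi(n) = n * prod_{p|n} (1 - 1/p).
Prime divisors of 272: [2, 17]
phi(272) = 272 * (1 - 1/2) * (1 - 1/17)
phi(272) = 128


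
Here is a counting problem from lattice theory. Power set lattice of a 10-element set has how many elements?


Power set = 2^n.
2^10 = 1024


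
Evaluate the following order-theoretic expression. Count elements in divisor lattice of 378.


Divisors of 378: [1, 2, 3, 6, 7, 9, 14, 18, 21, 27, 42, 54, 63, 126, 189, 378]
Count: 16


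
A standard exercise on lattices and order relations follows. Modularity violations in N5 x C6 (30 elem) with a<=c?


Modular law: if a <= c then a v (b ^ c) = (a v b) ^ c.
Check all triples (a,b,c) with a <= c among 30 elements.
  e.g. a=(a,0), b=(c,0), c=(b,0): lhs=(a,0) != rhs=(b,0)
  e.g. a=(a,0), b=(c,1), c=(b,0): lhs=(a,0) != rhs=(b,0)
Total violating triples: 126


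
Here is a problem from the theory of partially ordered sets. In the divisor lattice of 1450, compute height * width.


Height = length of longest chain minus 1; width = size of largest antichain.
A maximum chain: 1 | 29 | 145 | 725 | 1450  (height 4).
A maximum antichain: {10, 25, 58, 145}  (width 4).
Product = 4 * 4 = 16


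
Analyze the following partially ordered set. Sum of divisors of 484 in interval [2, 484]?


Interval [2,484] in divisors of 484: [2, 4, 22, 44, 242, 484]
Sum = 798


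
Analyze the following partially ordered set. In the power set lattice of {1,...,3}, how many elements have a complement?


An element a is complemented if some b has a meet b = bottom, a join b = top.
every subset A has complement S\A, so all elements are complemented.
Complemented elements: {}, {1}, {2}, {3}, {1,2}, {1,3}, ... (2 more)
Count: 8


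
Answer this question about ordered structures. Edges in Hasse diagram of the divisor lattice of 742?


A cover relation a -< b holds when a < b with no c strictly between.
Cover relations:
  1 -< 2
  1 -< 7
  1 -< 53
  2 -< 14
  2 -< 106
  7 -< 14
  7 -< 371
  14 -< 742
  ...4 more
Total: 12


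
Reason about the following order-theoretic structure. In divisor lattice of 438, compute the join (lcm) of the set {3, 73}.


In a divisor lattice, join = lcm (least common multiple).
Compute lcm iteratively: start with first element, then lcm(current, next).
Elements: [3, 73]
lcm(3,73) = 219
Final lcm = 219


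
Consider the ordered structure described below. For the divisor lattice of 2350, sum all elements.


sigma(n) = sum of divisors.
Divisors of 2350: [1, 2, 5, 10, 25, 47, 50, 94, 235, 470, 1175, 2350]
Sum = 4464


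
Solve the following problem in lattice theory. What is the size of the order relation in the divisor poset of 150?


The order relation is {(a,b) : a <= b}, reflexive so it includes (a,a).
Examples: (1,1), (1,10), (1,15), (1,150), (1,2), ...
Total ordered pairs: 54


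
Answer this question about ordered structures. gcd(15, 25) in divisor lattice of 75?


Meet=gcd.
gcd(15,25)=5


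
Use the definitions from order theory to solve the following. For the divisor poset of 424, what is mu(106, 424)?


In a divisor lattice, mu(a,b) = mu(b/a) where mu is the classical Mobius function.
b/a = 424/106 = 4
Prime factorization of 4: primes [2]
4 is not squarefree, so mu(4) = 0


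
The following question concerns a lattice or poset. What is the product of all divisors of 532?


Divisors of 532: [1, 2, 4, 7, 14, 19, 28, 38, 76, 133, 266, 532]
Product = n^(d(n)/2) = 532^(12/2)
Product = 22670953897037824


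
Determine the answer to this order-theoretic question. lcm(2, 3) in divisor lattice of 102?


Join=lcm.
gcd(2,3)=1
lcm=6


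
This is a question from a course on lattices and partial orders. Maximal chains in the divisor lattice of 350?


A maximal chain goes from the minimum element to a maximal element via cover relations.
Counting all min-to-max paths in the cover graph.
Total maximal chains: 12


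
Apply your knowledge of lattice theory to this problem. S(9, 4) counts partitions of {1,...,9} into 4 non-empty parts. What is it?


S(n,k) = k*S(n-1,k) + S(n-1,k-1).
S(8,4) = 1701, S(8,3) = 966
S(9,4) = 4*1701 + 966 = 6804 + 966
S(9,4) = 7770


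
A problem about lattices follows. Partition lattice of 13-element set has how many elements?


B(n) = number of set partitions of an n-element set.
B(n) satisfies the recurrence: B(n+1) = sum_k C(n,k)*B(k).
B(13) = 27644437


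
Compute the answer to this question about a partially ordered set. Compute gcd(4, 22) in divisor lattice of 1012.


In a divisor lattice, meet = gcd (greatest common divisor).
By Euclidean algorithm or factoring: gcd(4,22) = 2


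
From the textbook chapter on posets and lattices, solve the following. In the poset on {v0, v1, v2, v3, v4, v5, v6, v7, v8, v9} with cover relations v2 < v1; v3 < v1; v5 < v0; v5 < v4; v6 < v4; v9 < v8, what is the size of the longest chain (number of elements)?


A chain is a totally ordered subset; we count the number of elements in a maximum chain.
Compute, for each element x, the size of the longest chain ending at x:
  v2: 1
  v3: 1
  v5: 1
  v6: 1
  v7: 1
  v9: 1
  ...
A maximum chain: v5 < v0
Number of elements in the longest chain: 2


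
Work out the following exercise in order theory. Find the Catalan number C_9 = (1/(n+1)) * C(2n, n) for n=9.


C(n) = C(2n, n) / (n+1).
C(18, 9) = 48620
C(9) = 48620 / 10 = 4862


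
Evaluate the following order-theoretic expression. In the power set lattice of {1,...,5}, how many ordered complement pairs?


Complement pair (a,b): a meet b = bottom, a join b = top.
Here: A intersect B = {} and A union B = {1,...,5}.
Pairs found: ({},{1,2,3,4,5}), ({1},{2,3,4,5}), ({2},{1,3,4,5}), ({3},{1,2,4,5}), ... (28 more)
Total ordered pairs: 32


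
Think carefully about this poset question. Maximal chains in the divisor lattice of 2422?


A maximal chain goes from the minimum element to a maximal element via cover relations.
Counting all min-to-max paths in the cover graph.
Total maximal chains: 6


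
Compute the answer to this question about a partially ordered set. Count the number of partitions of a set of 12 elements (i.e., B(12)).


B(n) = number of set partitions of an n-element set.
B(n) satisfies the recurrence: B(n+1) = sum_k C(n,k)*B(k).
B(12) = 4213597


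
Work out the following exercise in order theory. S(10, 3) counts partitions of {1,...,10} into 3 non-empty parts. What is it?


S(n,k) = k*S(n-1,k) + S(n-1,k-1).
S(9,3) = 3025, S(9,2) = 255
S(10,3) = 3*3025 + 255 = 9075 + 255
S(10,3) = 9330


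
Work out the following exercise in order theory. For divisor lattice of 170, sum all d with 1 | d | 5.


Interval [1,5] in divisors of 170: [1, 5]
Sum = 6


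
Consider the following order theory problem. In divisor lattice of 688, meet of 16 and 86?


In a divisor lattice, meet = gcd (greatest common divisor).
By Euclidean algorithm or factoring: gcd(16,86) = 2


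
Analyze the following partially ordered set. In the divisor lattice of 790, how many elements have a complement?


An element a is complemented if some b has a meet b = bottom, a join b = top.
a is complemented iff gcd(a, n/a)=1, i.e. a is a unitary divisor of 790.
Complemented elements: 1, 2, 5, 10, 79, 158, ... (2 more)
Count: 8


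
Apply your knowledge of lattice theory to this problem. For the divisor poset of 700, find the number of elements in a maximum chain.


A chain is a totally ordered subset; we count the number of elements in a maximum chain.
Compute, for each element x, the size of the longest chain ending at x:
  1: 1
  2: 2
  5: 2
  7: 2
  4: 3
  25: 3
  ...
A maximum chain: 1 < 2 < 4 < 20 < 100 < 700
Number of elements in the longest chain: 6


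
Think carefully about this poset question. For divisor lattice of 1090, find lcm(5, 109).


In a divisor lattice, join = lcm (least common multiple).
Compute lcm iteratively: start with first element, then lcm(current, next).
Elements: [5, 109]
lcm(5,109) = 545
Final lcm = 545
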